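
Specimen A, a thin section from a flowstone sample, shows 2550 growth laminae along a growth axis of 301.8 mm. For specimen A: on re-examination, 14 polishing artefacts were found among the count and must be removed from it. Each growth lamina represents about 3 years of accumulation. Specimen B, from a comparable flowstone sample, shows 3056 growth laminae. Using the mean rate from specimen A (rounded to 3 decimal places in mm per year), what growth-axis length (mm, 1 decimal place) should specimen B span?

Specimen A: correcting the raw count gives 2550 − 14 = 2536 true growth laminae.
Specimen A: at 3 years per growth lamina, 2536 × 3 = 7608 years.
A: Extension rate ≈ 301.8 / 7608 = 0.040 mm per year.
Specimen B: at 3 years per growth lamina, 3056 × 3 = 9168 years. Length of B = 0.040 × 9168 = 366.7 mm.

366.7 mm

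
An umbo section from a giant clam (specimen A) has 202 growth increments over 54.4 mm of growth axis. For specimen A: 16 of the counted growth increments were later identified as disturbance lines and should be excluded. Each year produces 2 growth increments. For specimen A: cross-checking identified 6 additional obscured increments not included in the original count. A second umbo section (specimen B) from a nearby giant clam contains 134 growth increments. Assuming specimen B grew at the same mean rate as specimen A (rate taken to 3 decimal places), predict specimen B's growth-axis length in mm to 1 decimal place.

38.0 mm

Specimen A: adjusted count: 202 − 16 + 6 = 192 growth increments.
Specimen A: dividing by 2 growth increments per year: 192 / 2 = 96 years.
A: Extension rate ≈ 54.4 / 96 = 0.567 mm/year.
Specimen B: 134 growth increments at 2 per year is 134 / 2 = 67 years. Length of B = 0.567 × 67 = 38.0 mm.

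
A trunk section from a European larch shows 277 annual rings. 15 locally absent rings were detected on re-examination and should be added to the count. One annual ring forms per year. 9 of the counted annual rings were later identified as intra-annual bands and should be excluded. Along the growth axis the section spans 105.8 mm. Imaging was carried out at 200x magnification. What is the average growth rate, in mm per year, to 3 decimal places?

Adjusted count: 277 − 9 + 15 = 283 annual rings.
105.8 mm over 283 years gives 105.8 / 283 ≈ 0.374 mm per year.

0.374 mm per year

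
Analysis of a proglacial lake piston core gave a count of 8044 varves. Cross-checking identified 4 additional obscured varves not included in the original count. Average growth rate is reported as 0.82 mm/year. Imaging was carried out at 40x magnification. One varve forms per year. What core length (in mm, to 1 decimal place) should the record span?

After corrections the count is 8044 + 4 = 8048 varves.
Predicted length = 0.82 mm/year × 8048 years = 6599.4 mm.

6599.4 mm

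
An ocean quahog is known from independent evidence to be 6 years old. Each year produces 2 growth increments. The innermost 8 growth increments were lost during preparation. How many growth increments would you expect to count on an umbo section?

4 growth increments

With 2 growth increments per year, 6 years would produce 6 × 2 = 12 growth increments.
12 − 8 missed = 4 growth increments expected in the prepared section.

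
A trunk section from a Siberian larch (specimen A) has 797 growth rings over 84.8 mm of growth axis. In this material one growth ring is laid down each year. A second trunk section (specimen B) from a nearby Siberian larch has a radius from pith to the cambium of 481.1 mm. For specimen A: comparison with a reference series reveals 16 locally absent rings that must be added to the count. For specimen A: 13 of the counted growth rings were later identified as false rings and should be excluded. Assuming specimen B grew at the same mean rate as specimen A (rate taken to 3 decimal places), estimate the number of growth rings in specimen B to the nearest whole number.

4539 growth rings

Specimen A: after corrections the count is 797 − 13 + 16 = 800 growth rings.
A: Extension rate ≈ 84.8 / 800 = 0.106 mm per year.
B spans 481.1 / 0.106 = 4538.68 years ≈ 4539 growth rings.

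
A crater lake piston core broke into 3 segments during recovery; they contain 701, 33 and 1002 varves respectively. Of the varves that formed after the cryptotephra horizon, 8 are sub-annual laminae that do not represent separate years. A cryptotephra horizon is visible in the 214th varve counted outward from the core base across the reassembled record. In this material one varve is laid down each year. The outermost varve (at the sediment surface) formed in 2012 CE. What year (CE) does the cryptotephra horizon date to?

Total varves = 701 + 33 + 1002 = 1736.
The cryptotephra horizon sits at varve 214 from the core base, so 1736 − 214 = 1522 varves formed after it.
1522 − 8 false = 1514 true varves after the cryptotephra horizon.
2012 − 1514 = 498 CE.

498 CE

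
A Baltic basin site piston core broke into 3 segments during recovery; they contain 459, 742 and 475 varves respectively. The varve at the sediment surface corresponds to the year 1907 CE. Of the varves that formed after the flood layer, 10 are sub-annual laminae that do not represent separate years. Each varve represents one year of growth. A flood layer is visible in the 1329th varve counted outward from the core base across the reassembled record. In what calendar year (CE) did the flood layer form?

1570 CE

Total varves = 459 + 742 + 475 = 1676.
The flood layer sits at varve 1329 from the core base, so 1676 − 1329 = 347 varves formed after it.
Excluding 10 false varves: 347 − 10 = 337.
Counting back 337 years from 1907 CE places the flood layer in 1907 − 337 = 1570 CE.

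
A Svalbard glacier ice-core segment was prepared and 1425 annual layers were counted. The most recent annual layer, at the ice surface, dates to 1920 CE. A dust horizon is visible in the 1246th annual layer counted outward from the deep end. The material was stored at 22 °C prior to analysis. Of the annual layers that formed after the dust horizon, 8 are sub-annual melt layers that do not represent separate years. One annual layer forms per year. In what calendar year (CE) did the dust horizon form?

1749 CE

The dust horizon sits at annual layer 1246 from the deep end, so 1425 − 1246 = 179 annual layers formed after it.
Excluding 8 false annual layers: 179 − 8 = 171.
Counting back 171 years from 1920 CE places the dust horizon in 1920 − 171 = 1749 CE.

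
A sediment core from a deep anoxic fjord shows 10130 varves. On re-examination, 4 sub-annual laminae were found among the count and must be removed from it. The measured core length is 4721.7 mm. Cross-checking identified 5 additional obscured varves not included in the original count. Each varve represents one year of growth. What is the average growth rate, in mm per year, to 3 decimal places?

Correcting the raw count gives 10130 − 4 + 5 = 10131 true varves.
Extension rate ≈ 4721.7 / 10131 = 0.466 mm per year.

0.466 mm per year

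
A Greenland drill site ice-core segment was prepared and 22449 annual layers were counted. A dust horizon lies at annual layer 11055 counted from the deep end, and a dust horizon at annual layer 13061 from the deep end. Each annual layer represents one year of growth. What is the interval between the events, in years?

2006 years

Separation: 13061 − 11055 = 2006 annual layers.
At one annual layer per year, 2006 years elapsed between them.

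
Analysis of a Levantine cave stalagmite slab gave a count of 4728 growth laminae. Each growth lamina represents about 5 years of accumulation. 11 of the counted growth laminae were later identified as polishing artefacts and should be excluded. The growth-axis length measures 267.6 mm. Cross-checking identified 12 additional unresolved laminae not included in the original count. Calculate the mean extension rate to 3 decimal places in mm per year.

0.011 mm per year

Correcting the raw count gives 4728 − 11 + 12 = 4729 true growth laminae.
At 5 years per growth lamina, 4729 × 5 = 23645 years.
Extension rate ≈ 267.6 / 23645 = 0.011 mm per year.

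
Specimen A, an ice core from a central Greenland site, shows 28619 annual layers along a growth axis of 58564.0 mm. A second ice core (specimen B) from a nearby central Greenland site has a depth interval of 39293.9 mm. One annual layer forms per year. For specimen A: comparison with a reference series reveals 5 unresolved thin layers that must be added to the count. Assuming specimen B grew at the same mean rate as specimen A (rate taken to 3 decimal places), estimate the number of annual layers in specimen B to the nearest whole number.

Specimen A: correcting the raw count gives 28619 + 5 = 28624 true annual layers.
A: 58564.0 mm over 28624 years gives 58564.0 / 28624 ≈ 2.046 mm/yr.
Specimen B: 39293.9 mm / 2.046 mm per year = 19205.23 years ≈ 19205 annual layers.

19205 annual layers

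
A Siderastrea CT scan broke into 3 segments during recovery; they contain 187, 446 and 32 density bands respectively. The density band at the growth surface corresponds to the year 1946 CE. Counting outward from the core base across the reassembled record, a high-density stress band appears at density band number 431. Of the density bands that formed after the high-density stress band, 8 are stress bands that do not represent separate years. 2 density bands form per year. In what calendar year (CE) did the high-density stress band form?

Total density bands = 187 + 446 + 32 = 665.
Between density band 431 and the growth surface there are 665 − 431 = 234 density bands.
234 − 8 false = 226 true density bands after the high-density stress band.
With 2 density bands per year, 226 / 2 = 113 years.
1946 − 113 = 1833 CE.

1833 CE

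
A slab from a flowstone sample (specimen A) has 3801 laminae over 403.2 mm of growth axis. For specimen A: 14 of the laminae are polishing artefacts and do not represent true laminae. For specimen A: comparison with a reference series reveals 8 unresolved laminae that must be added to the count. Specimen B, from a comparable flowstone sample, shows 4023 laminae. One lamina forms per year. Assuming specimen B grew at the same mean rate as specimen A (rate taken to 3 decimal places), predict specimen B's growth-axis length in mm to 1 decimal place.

426.4 mm

Specimen A: adjusted count: 3801 − 14 + 8 = 3795 laminae.
A: Mean rate = 403.2 mm / 3795 years ≈ 0.106 mm/year.
Length of B = 0.106 × 4023 = 426.4 mm.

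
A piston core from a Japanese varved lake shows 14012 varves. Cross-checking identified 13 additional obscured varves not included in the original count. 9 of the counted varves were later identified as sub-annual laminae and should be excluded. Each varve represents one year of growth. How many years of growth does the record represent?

Correcting the raw count gives 14012 − 9 + 13 = 14016 true varves.
With a one-to-one varve periodicity this is 14016 years.

14016 yr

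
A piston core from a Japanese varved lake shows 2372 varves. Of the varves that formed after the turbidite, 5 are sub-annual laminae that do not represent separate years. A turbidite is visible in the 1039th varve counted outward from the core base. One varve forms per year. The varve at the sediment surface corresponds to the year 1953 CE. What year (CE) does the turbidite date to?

625 CE

Between varve 1039 and the sediment surface there are 2372 − 1039 = 1333 varves.
Removing the 5 false varves leaves 1333 − 5 = 1328 true varves beyond the turbidite.
1953 − 1328 = 625 CE.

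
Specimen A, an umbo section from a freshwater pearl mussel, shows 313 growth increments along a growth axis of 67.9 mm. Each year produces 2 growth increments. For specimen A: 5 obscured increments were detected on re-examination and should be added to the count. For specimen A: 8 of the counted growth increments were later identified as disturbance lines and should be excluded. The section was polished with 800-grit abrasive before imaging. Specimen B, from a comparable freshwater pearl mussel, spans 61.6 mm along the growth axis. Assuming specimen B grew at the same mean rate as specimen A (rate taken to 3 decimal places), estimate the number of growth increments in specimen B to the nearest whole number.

281 growth increments

Specimen A: adjusted count: 313 − 8 + 5 = 310 growth increments.
Specimen A: with 2 growth increments per year, 310 / 2 = 155 years.
A: Mean rate = 67.9 mm / 155 years ≈ 0.438 mm/yr.
Specimen B: 61.6 mm / 0.438 mm per year = 140.64 years; at 2 growth increments per year that is 140.64 × 2 ≈ 281 growth increments.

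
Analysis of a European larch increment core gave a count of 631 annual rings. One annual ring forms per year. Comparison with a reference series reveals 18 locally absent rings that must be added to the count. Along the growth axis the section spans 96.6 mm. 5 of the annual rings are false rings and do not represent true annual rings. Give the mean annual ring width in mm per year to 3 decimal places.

0.150 mm per year

Correcting the raw count gives 631 − 5 + 18 = 644 true annual rings.
Mean rate = 96.6 mm / 644 years ≈ 0.150 mm per year.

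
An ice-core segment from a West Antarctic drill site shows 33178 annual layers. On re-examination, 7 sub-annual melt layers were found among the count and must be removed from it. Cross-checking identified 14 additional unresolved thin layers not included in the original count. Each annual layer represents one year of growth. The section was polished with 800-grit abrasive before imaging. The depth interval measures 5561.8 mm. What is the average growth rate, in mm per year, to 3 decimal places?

Adjusted count: 33178 − 7 + 14 = 33185 annual layers.
Extension rate ≈ 5561.8 / 33185 = 0.168 mm per year.

0.168 mm per year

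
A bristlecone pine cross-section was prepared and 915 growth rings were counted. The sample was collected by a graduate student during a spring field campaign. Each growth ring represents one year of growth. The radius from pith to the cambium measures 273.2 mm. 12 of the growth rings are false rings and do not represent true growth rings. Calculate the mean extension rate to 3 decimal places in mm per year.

Correcting the raw count gives 915 − 12 = 903 true growth rings.
Mean rate = 273.2 mm / 903 years ≈ 0.303 mm per year.

0.303 mm per year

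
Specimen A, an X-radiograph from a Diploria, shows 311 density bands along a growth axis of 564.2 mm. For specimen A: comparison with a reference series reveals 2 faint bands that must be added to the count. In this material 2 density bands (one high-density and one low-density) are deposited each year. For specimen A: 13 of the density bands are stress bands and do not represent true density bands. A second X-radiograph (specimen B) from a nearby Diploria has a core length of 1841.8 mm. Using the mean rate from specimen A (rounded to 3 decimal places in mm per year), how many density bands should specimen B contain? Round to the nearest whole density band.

979 density bands

Specimen A: after corrections the count is 311 − 13 + 2 = 300 density bands.
Specimen A: dividing by 2 density bands per year: 300 / 2 = 150 years.
A: Mean rate = 564.2 mm / 150 years ≈ 3.761 mm per year.
For B, 1841.8 / 3.761 = 489.71 years; at 2 density bands per year that is 489.71 × 2 ≈ 979 density bands.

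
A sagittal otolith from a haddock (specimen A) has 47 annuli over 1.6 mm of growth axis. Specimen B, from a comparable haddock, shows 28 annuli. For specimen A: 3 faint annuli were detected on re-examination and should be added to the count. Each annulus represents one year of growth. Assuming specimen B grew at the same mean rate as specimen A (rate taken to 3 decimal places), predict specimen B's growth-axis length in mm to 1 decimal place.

Specimen A: true annulus count = 47 + 3 = 50.
A: 1.6 mm over 50 years gives 1.6 / 50 ≈ 0.032 mm per year.
For B, 0.032 mm/year × 28 years = 0.9 mm.

0.9 mm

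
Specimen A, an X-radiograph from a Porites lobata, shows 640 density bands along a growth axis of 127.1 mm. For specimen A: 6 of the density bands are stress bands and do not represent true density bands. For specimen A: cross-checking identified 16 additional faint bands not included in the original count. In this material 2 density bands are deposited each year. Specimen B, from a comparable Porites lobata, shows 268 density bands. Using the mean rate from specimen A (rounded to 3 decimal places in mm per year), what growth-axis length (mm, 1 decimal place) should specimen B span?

52.4 mm

Specimen A: true density band count = 640 − 6 + 16 = 650.
Specimen A: 650 density bands at 2 per year is 650 / 2 = 325 years.
A: 127.1 mm over 325 years gives 127.1 / 325 ≈ 0.391 mm/year.
Specimen B: with 2 density bands per year, 268 / 2 = 134 years. For B, 0.391 mm/year × 134 years = 52.4 mm.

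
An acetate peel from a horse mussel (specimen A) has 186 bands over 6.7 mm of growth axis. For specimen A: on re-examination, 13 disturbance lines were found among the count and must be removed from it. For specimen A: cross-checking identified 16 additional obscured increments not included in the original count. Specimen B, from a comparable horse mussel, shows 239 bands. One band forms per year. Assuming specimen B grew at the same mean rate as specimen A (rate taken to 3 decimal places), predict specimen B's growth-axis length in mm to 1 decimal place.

8.4 mm

Specimen A: after corrections the count is 186 − 13 + 16 = 189 bands.
A: Mean rate = 6.7 mm / 189 years ≈ 0.035 mm/year.
Length of B = 0.035 × 239 = 8.4 mm.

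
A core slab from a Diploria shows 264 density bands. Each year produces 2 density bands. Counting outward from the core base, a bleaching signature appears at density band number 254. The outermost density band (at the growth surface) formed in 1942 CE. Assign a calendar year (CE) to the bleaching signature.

Between density band 254 and the growth surface there are 264 − 254 = 10 density bands.
10 density bands at 2 per year is 10 / 2 = 5 years.
1942 − 5 = 1937 CE.

1937 CE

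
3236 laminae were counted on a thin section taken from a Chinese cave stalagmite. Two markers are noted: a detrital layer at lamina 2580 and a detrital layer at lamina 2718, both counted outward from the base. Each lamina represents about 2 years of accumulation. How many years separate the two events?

276 years

Separation: 2718 − 2580 = 138 laminae.
At 2 years per lamina, 138 × 2 = 276 years.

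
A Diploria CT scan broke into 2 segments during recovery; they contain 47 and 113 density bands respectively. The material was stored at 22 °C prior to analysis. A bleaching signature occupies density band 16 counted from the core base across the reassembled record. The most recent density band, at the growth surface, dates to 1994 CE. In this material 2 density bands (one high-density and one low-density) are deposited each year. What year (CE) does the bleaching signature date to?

1922 CE

Total density bands = 47 + 113 = 160.
160 − 16 = 144 density bands lie beyond the bleaching signature toward the growth surface.
144 density bands at 2 per year is 144 / 2 = 72 years.
1994 − 72 = 1922 CE.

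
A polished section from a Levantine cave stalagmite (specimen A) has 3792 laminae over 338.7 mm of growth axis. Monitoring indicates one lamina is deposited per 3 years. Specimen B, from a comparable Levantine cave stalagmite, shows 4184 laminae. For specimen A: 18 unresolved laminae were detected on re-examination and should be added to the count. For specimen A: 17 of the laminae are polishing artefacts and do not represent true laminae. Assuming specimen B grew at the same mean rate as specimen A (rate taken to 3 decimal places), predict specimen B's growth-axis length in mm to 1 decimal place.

Specimen A: true lamina count = 3792 − 17 + 18 = 3793.
Specimen A: at 3 years per lamina, 3793 × 3 = 11379 years.
A: Mean rate = 338.7 mm / 11379 years ≈ 0.030 mm/year.
Specimen B: at 3 years per lamina, 4184 × 3 = 12552 years. Length of B = 0.030 × 12552 = 376.6 mm.

376.6 mm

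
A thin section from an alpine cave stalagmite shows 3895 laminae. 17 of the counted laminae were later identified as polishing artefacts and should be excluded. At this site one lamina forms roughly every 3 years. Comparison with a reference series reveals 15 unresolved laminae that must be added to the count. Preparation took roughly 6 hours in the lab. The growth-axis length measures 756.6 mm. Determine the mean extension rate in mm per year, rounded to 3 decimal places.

Correcting the raw count gives 3895 − 17 + 15 = 3893 true laminae.
3893 laminae at 3 years each span 3893 × 3 = 11679 years.
Extension rate ≈ 756.6 / 11679 = 0.065 mm per year.

0.065 mm per year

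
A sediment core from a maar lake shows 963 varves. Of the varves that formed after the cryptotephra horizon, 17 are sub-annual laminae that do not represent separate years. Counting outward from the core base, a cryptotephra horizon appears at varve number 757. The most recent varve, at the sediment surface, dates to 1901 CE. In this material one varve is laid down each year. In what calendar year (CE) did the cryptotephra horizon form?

The cryptotephra horizon sits at varve 757 from the core base, so 963 − 757 = 206 varves formed after it.
206 − 17 false = 189 true varves after the cryptotephra horizon.
Counting back 189 years from 1901 CE places the cryptotephra horizon in 1901 − 189 = 1712 CE.

1712 CE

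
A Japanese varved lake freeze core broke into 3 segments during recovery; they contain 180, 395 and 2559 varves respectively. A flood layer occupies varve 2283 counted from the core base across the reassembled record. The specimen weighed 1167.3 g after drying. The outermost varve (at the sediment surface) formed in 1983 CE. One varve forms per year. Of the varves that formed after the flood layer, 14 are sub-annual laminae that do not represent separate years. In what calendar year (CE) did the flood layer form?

1146 CE

Total varves = 180 + 395 + 2559 = 3134.
3134 − 2283 = 851 varves lie beyond the flood layer toward the sediment surface.
851 − 14 false = 837 true varves after the flood layer.
1983 − 837 = 1146 CE.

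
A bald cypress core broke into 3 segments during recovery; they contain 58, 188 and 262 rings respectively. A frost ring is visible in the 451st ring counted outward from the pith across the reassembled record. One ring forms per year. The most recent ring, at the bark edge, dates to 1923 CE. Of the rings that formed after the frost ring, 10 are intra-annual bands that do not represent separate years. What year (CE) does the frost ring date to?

Total rings = 58 + 188 + 262 = 508.
508 − 451 = 57 rings lie beyond the frost ring toward the bark edge.
Removing the 10 false rings leaves 57 − 10 = 47 true rings beyond the frost ring.
Counting back 47 years from 1923 CE places the frost ring in 1923 − 47 = 1876 CE.

1876 CE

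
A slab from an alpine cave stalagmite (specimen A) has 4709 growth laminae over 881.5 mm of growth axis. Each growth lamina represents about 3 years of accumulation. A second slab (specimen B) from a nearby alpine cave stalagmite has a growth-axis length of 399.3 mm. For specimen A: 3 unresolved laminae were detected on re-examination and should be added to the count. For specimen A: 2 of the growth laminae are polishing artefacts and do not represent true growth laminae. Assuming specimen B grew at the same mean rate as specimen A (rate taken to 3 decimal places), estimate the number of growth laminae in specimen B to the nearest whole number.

Specimen A: correcting the raw count gives 4709 − 2 + 3 = 4710 true growth laminae.
Specimen A: at 3 years per growth lamina, 4710 × 3 = 14130 years.
A: Extension rate ≈ 881.5 / 14130 = 0.062 mm/year.
For B, 399.3 / 0.062 = 6440.32 years; at 3 years per growth lamina that is 6440.32 / 3 ≈ 2147 growth laminae.

2147 growth laminae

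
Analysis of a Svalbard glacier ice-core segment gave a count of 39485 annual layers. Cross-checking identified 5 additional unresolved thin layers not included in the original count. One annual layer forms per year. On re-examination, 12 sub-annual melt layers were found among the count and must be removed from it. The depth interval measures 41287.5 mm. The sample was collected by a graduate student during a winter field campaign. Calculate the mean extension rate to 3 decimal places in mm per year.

1.046 mm per year

Adjusted count: 39485 − 12 + 5 = 39478 annual layers.
Mean rate = 41287.5 mm / 39478 years ≈ 1.046 mm per year.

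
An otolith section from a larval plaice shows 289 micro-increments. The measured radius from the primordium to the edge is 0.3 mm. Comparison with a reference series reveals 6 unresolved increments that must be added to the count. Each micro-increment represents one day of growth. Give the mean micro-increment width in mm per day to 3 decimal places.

0.001 mm per day

After corrections the count is 289 + 6 = 295 micro-increments.
Extension rate ≈ 0.3 / 295 = 0.001 mm per day.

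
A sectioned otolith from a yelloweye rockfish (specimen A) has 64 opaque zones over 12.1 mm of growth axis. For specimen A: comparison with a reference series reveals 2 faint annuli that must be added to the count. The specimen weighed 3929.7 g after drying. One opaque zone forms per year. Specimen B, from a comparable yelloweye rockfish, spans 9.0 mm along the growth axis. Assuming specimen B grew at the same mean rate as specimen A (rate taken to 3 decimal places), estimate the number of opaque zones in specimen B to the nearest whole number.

49 opaque zones

Specimen A: correcting the raw count gives 64 + 2 = 66 true opaque zones.
A: Extension rate ≈ 12.1 / 66 = 0.183 mm per year.
Specimen B: 9.0 mm / 0.183 mm per year = 49.18 years ≈ 49 opaque zones.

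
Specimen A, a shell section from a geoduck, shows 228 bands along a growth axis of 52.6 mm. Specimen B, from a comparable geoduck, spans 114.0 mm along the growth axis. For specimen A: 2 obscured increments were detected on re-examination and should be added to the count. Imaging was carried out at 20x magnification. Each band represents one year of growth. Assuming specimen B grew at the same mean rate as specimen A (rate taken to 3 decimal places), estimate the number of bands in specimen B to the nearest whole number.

498 bands

Specimen A: after corrections the count is 228 + 2 = 230 bands.
A: 52.6 mm over 230 years gives 52.6 / 230 ≈ 0.229 mm/yr.
For B, 114.0 / 0.229 = 497.82 years ≈ 498 bands.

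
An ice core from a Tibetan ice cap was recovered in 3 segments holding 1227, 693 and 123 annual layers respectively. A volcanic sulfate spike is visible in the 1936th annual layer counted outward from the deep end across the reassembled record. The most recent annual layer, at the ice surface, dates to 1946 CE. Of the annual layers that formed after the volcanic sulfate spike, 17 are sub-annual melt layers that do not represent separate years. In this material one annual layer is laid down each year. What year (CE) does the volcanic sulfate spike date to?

1856 CE

Total annual layers = 1227 + 693 + 123 = 2043.
Between annual layer 1936 and the ice surface there are 2043 − 1936 = 107 annual layers.
107 − 17 false = 90 true annual layers after the volcanic sulfate spike.
Counting back 90 years from 1946 CE places the volcanic sulfate spike in 1946 − 90 = 1856 CE.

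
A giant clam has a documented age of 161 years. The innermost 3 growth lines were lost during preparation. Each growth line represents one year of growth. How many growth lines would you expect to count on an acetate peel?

158 growth lines

One growth line per year gives 161 growth lines over 161 years.
Subtracting the 3 growth lines not captured gives 161 − 3 = 158 growth lines in the record.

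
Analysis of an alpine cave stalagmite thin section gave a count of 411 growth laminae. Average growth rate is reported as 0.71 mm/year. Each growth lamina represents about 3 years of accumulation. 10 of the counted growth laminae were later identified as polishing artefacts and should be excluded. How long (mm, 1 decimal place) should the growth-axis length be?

854.1 mm

Adjusted count: 411 − 10 = 401 growth laminae.
401 growth laminae at 3 years each span 401 × 3 = 1203 years.
Length ≈ 0.71 × 1203 = 854.1 mm.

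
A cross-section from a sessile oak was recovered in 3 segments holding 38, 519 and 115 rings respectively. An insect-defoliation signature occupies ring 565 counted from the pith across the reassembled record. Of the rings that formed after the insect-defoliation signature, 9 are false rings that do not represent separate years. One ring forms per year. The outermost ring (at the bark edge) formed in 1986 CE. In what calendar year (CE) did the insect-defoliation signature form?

1888 CE

Total rings = 38 + 519 + 115 = 672.
The insect-defoliation signature sits at ring 565 from the pith, so 672 − 565 = 107 rings formed after it.
Removing the 9 false rings leaves 107 − 9 = 98 true rings beyond the insect-defoliation signature.
The ring at the bark edge is 1986 CE, so the insect-defoliation signature dates to 1986 − 98 = 1888 CE.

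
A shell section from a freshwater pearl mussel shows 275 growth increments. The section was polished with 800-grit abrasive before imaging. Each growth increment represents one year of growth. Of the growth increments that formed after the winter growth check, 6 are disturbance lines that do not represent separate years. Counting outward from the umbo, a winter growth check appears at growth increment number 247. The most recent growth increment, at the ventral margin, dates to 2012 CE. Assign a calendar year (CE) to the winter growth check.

Between growth increment 247 and the ventral margin there are 275 − 247 = 28 growth increments.
Excluding 6 false growth increments: 28 − 6 = 22.
The growth increment at the ventral margin is 2012 CE, so the winter growth check dates to 2012 − 22 = 1990 CE.

1990 CE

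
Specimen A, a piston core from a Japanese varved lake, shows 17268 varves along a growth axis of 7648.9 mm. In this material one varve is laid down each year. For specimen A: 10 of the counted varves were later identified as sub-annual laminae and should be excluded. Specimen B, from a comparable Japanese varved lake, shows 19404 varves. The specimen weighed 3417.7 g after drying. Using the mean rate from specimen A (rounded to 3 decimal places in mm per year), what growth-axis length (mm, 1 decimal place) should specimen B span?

Specimen A: after corrections the count is 17268 − 10 = 17258 varves.
A: Extension rate ≈ 7648.9 / 17258 = 0.443 mm per year.
Length of B = 0.443 × 19404 = 8596.0 mm.

8596.0 mm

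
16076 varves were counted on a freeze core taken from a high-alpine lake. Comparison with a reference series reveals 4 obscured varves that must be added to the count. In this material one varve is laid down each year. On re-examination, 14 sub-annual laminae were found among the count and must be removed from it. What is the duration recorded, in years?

16066 years

Correcting the raw count gives 16076 − 14 + 4 = 16066 true varves.
At one varve per year, that is 16066 years.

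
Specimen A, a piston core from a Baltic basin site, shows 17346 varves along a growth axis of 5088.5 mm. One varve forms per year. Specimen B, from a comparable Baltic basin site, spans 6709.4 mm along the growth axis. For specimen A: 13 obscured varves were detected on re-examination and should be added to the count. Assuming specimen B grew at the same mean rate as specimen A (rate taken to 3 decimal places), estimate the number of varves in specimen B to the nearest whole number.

Specimen A: adjusted count: 17346 + 13 = 17359 varves.
A: 5088.5 mm over 17359 years gives 5088.5 / 17359 ≈ 0.293 mm per year.
B spans 6709.4 / 0.293 = 22898.98 years ≈ 22899 varves.

22899 varves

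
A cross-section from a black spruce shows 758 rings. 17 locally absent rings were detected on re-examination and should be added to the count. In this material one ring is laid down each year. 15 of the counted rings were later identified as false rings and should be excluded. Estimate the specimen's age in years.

After corrections the count is 758 − 15 + 17 = 760 rings.
One ring per year makes the duration 760 years.

760 years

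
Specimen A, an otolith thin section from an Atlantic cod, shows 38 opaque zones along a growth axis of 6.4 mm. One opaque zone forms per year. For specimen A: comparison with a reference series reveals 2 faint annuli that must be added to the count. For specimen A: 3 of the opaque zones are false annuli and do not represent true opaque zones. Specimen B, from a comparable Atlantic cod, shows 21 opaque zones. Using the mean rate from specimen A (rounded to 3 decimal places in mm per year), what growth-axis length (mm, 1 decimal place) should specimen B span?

Specimen A: correcting the raw count gives 38 − 3 + 2 = 37 true opaque zones.
A: 6.4 mm over 37 years gives 6.4 / 37 ≈ 0.173 mm per year.
For B, 0.173 mm/year × 21 years = 3.6 mm.

3.6 mm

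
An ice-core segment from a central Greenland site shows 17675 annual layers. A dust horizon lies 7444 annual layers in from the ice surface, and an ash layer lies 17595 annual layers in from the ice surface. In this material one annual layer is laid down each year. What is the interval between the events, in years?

10151 yr

The two markers are separated by 17595 − 7444 = 10151 annual layers.
At one annual layer per year, 10151 years elapsed between them.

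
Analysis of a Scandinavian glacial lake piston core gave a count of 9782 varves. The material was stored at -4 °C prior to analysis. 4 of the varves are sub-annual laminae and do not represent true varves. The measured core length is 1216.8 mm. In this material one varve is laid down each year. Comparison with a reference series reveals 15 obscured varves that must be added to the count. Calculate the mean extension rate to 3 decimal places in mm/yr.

0.124 mm/yr

Correcting the raw count gives 9782 − 4 + 15 = 9793 true varves.
Mean rate = 1216.8 mm / 9793 years ≈ 0.124 mm/yr.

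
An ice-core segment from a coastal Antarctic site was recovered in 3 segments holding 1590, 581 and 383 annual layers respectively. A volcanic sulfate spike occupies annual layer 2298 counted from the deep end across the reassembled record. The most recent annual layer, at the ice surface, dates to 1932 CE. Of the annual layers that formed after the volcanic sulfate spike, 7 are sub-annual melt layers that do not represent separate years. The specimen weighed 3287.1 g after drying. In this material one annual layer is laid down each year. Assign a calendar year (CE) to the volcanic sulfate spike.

1683 CE

Total annual layers = 1590 + 581 + 383 = 2554.
The volcanic sulfate spike sits at annual layer 2298 from the deep end, so 2554 − 2298 = 256 annual layers formed after it.
256 − 7 false = 249 true annual layers after the volcanic sulfate spike.
1932 − 249 = 1683 CE.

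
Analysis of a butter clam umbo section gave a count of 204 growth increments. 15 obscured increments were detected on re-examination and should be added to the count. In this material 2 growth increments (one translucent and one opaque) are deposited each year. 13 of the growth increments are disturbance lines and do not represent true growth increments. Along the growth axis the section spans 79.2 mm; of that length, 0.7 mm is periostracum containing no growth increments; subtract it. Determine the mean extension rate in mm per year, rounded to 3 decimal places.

0.762 mm per year

Correcting the raw count gives 204 − 13 + 15 = 206 true growth increments.
Dividing by 2 growth increments per year: 206 / 2 = 103 years.
The growth record spans 79.2 − 0.7 = 78.5 mm.
78.5 mm over 103 years gives 78.5 / 103 ≈ 0.762 mm per year.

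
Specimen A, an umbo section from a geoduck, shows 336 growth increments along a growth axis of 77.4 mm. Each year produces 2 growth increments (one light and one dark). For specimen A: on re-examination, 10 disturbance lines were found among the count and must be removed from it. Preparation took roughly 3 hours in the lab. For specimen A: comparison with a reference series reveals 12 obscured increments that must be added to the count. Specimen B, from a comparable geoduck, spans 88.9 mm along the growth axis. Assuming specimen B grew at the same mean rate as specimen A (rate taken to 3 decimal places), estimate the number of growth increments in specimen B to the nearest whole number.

Specimen A: adjusted count: 336 − 10 + 12 = 338 growth increments.
Specimen A: 338 growth increments at 2 per year is 338 / 2 = 169 years.
A: Mean rate = 77.4 mm / 169 years ≈ 0.458 mm/yr.
B spans 88.9 / 0.458 = 194.10 years; at 2 growth increments per year that is 194.10 × 2 ≈ 388 growth increments.

388 growth increments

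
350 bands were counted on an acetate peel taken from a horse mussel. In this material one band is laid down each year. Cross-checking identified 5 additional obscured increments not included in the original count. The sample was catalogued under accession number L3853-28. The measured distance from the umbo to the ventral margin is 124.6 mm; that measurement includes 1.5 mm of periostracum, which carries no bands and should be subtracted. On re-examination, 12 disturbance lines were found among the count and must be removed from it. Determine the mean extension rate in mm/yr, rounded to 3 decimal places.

0.359 mm/yr

Correcting the raw count gives 350 − 12 + 5 = 343 true bands.
Removing the 1.5 mm offcut leaves 124.6 − 1.5 = 123.1 mm.
Extension rate ≈ 123.1 / 343 = 0.359 mm/yr.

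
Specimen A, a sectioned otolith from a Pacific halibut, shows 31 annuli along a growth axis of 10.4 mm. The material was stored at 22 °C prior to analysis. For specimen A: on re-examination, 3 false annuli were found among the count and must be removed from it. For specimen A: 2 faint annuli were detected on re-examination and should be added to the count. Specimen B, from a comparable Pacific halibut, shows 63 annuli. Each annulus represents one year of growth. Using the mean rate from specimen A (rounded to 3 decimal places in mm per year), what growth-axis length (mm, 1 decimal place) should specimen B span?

Specimen A: true annulus count = 31 − 3 + 2 = 30.
A: 10.4 mm over 30 years gives 10.4 / 30 ≈ 0.347 mm/yr.
Length of B = 0.347 × 63 = 21.9 mm.

21.9 mm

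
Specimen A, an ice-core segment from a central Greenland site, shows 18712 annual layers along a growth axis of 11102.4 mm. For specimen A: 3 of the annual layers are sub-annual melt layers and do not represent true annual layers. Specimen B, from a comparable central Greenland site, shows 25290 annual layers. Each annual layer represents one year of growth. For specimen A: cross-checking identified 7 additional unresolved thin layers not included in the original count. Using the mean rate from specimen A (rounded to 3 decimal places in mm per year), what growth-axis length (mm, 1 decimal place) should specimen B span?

Specimen A: after corrections the count is 18712 − 3 + 7 = 18716 annual layers.
A: Mean rate = 11102.4 mm / 18716 years ≈ 0.593 mm/year.
For B, 0.593 mm/year × 25290 years = 14997.0 mm.

14997.0 mm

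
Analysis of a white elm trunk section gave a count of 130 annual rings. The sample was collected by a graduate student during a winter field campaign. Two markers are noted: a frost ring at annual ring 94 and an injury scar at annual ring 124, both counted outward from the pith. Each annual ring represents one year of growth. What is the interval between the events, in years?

Separation: 124 − 94 = 30 annual rings.
That is 30 years at one annual ring per year.

30 years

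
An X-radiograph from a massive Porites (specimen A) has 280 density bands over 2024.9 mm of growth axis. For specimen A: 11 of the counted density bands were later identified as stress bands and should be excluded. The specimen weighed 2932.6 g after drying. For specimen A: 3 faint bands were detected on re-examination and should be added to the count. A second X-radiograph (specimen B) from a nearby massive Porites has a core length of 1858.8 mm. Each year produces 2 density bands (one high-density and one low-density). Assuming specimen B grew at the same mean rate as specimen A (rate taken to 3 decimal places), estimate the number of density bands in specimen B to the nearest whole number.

Specimen A: adjusted count: 280 − 11 + 3 = 272 density bands.
Specimen A: 272 density bands at 2 per year is 272 / 2 = 136 years.
A: 2024.9 mm over 136 years gives 2024.9 / 136 ≈ 14.889 mm per year.
Specimen B: 1858.8 mm / 14.889 mm per year = 124.84 years; at 2 density bands per year that is 124.84 × 2 ≈ 250 density bands.

250 density bands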